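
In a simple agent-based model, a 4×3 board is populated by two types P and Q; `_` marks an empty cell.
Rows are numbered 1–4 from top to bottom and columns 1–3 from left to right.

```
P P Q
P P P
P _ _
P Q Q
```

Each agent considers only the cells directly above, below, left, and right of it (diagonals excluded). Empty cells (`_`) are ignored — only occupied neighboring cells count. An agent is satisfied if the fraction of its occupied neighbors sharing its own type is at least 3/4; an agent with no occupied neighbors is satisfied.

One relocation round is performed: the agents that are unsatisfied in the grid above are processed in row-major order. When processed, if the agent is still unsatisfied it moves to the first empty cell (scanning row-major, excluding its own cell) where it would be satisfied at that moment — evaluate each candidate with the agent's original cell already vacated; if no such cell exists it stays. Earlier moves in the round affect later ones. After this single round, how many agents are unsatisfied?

5

Initially unsatisfied (in order): (1,2), (1,3), (2,3), (4,1), (4,2).
  (1,2): no empty cell satisfies it; stays.
  (1,3): no empty cell satisfies it; stays.
  (2,3): no empty cell satisfies it; stays.
  (4,1): no empty cell satisfies it; stays.
  (4,2): no empty cell satisfies it; stays.
Resulting grid:
P P Q
P P P
P _ _
P Q Q
Unsatisfied now: (1,2), (1,3), (2,3), (4,1), (4,2).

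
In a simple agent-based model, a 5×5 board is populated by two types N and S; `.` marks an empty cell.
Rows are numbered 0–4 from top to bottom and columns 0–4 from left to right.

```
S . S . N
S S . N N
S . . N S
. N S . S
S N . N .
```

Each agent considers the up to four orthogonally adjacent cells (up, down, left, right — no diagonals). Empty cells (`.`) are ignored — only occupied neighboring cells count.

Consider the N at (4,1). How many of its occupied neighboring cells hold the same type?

Occupied neighbors of (4,1): (3,1)=N, (4,0)=S.
Same type (N): 1 of 2.

1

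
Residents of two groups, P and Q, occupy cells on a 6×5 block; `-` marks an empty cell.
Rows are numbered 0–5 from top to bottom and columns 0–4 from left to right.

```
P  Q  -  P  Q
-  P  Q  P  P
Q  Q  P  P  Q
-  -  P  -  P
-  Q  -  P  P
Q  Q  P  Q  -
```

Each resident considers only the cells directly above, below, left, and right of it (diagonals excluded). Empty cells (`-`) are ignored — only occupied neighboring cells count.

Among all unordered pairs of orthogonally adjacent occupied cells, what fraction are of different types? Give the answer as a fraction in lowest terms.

3/5

Scan each occupied cell's neighbors to the right and below so each pair is counted once.
Row 0: P(0,0)–Q(0,1)≠ Q(0,1)–P(1,1)≠ P(0,3)–Q(0,4)≠ P(0,3)–P(1,3)= Q(0,4)–P(1,4)≠  → 4/5 unlike.
Row 1: P(1,1)–Q(1,2)≠ P(1,1)–Q(2,1)≠ Q(1,2)–P(1,3)≠ Q(1,2)–P(2,2)≠ P(1,3)–P(1,4)= P(1,3)–P(2,3)= P(1,4)–Q(2,4)≠  → 5/7 unlike.
Row 2: Q(2,0)–Q(2,1)= Q(2,1)–P(2,2)≠ P(2,2)–P(2,3)= P(2,2)–P(3,2)= P(2,3)–Q(2,4)≠ Q(2,4)–P(3,4)≠  → 3/6 unlike.
Row 3: P(3,4)–P(4,4)=  → 0/1 unlike.
Row 4: Q(4,1)–Q(5,1)= P(4,3)–P(4,4)= P(4,3)–Q(5,3)≠  → 1/3 unlike.
Row 5: Q(5,0)–Q(5,1)= Q(5,1)–P(5,2)≠ P(5,2)–Q(5,3)≠  → 2/3 unlike.
Total adjacent occupied pairs: 25; unlike-type pairs: 15.
15/25 reduces to 3/5.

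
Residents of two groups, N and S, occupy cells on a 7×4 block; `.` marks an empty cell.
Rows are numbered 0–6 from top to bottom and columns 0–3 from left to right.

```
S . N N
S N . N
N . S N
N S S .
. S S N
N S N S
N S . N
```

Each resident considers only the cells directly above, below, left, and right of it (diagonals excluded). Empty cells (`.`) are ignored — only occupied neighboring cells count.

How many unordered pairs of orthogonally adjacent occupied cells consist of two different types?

12

Scan each occupied cell's neighbors to the right and below so each pair is counted once.
Row 0: S(0,0)–S(1,0)= N(0,2)–N(0,3)= N(0,3)–N(1,3)=  → 0/3 unlike.
Row 1: S(1,0)–N(1,1)≠ S(1,0)–N(2,0)≠ N(1,3)–N(2,3)=  → 2/3 unlike.
Row 2: N(2,0)–N(3,0)= S(2,2)–N(2,3)≠ S(2,2)–S(3,2)=  → 1/3 unlike.
Row 3: N(3,0)–S(3,1)≠ S(3,1)–S(3,2)= S(3,1)–S(4,1)= S(3,2)–S(4,2)=  → 1/4 unlike.
Row 4: S(4,1)–S(4,2)= S(4,1)–S(5,1)= S(4,2)–N(4,3)≠ S(4,2)–N(5,2)≠ N(4,3)–S(5,3)≠  → 3/5 unlike.
Row 5: N(5,0)–S(5,1)≠ N(5,0)–N(6,0)= S(5,1)–N(5,2)≠ S(5,1)–S(6,1)= N(5,2)–S(5,3)≠ S(5,3)–N(6,3)≠  → 4/6 unlike.
Row 6: N(6,0)–S(6,1)≠  → 1/1 unlike.
Total adjacent occupied pairs: 25; unlike-type pairs: 12.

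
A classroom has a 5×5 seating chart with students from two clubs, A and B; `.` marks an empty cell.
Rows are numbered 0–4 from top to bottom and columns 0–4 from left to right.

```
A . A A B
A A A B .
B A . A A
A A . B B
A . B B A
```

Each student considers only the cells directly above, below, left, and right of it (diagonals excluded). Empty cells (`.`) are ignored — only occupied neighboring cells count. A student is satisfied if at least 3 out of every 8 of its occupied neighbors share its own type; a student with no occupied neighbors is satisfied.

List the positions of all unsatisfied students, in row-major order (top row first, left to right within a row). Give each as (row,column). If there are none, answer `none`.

(0,3), (0,4), (1,3), (2,0), (2,3), (3,4), (4,4)

Row 0: (0,0)A 1/1 ok · (0,2)A 2/2 ok · (0,3)A 1/3 unhappy · (0,4)B 0/1 unhappy
Row 1: (1,0)A 2/3 ok · (1,1)A 3/3 ok · (1,2)A 2/3 ok · (1,3)B 0/3 unhappy
Row 2: (2,0)B 0/3 unhappy · (2,1)A 2/3 ok · (2,3)A 1/3 unhappy · (2,4)A 1/2 ok
Row 3: (3,0)A 2/3 ok · (3,1)A 2/2 ok · (3,3)B 2/3 ok · (3,4)B 1/3 unhappy
Row 4: (4,0)A 1/1 ok · (4,2)B 1/1 ok · (4,3)B 2/3 ok · (4,4)A 0/2 unhappy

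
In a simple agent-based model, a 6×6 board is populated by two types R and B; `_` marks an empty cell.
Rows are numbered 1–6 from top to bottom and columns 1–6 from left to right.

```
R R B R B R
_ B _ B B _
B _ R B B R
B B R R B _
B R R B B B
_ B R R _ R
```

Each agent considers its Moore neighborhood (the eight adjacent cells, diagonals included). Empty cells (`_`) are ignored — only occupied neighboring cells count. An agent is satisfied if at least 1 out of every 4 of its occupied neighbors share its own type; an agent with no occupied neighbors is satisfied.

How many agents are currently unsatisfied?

Row 1: (1,1)R 1/2 satisfied · (1,2)R 1/3 satisfied · (1,3)B 2/4 satisfied · (1,4)R 0/4 not · (1,5)B 2/4 satisfied · (1,6)R 0/2 not
Row 2: (2,2)B 2/5 satisfied · (2,4)B 5/7 satisfied · (2,5)B 4/7 satisfied
Row 3: (3,1)B 3/3 satisfied · (3,3)R 2/6 satisfied · (3,4)B 4/7 satisfied · (3,5)B 4/6 satisfied · (3,6)R 0/3 not
Row 4: (4,1)B 3/4 satisfied · (4,2)B 3/7 satisfied · (4,3)R 4/7 satisfied · (4,4)R 3/8 satisfied · (4,5)B 5/7 satisfied
Row 5: (5,1)B 3/4 satisfied · (5,2)R 3/7 satisfied · (5,3)R 5/8 satisfied · (5,4)B 2/7 satisfied · (5,5)B 3/6 satisfied · (5,6)B 2/3 satisfied
Row 6: (6,2)B 1/4 satisfied · (6,3)R 3/5 satisfied · (6,4)R 2/4 satisfied · (6,6)R 0/2 not
Unsatisfied: (1,4), (1,6), (3,6), (6,6) — 4 in total.

4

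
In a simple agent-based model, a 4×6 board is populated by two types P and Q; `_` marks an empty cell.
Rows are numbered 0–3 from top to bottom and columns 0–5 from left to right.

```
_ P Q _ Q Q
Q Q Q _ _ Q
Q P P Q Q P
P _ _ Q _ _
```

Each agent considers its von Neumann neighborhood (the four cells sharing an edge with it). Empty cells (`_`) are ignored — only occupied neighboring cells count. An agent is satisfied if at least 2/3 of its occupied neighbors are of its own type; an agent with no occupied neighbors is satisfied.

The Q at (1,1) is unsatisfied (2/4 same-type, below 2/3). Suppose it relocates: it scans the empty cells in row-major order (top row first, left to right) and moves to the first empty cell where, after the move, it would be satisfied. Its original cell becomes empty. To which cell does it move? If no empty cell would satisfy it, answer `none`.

(0,3)

Vacating (1,1). Empty cells in order:
  (0,0): 1/2 same-type → still unsatisfied.
  (0,3): 2/2 same-type → satisfied — stop here.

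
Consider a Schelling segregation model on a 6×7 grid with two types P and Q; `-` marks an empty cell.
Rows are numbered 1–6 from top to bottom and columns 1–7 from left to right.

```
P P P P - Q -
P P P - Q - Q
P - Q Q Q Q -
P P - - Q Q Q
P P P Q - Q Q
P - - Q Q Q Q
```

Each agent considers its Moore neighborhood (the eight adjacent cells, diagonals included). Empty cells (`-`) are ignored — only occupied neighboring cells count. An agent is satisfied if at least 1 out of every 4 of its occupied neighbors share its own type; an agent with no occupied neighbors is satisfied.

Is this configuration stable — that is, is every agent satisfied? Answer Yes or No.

(1,1)P 3/3 satisfied
(1,2)P 5/5 satisfied
(1,3)P 4/4 satisfied
(1,4)P 2/3 satisfied
(1,6)Q 2/2 satisfied
(2,1)P 4/4 satisfied
(2,2)P 6/7 satisfied
(2,3)P 4/6 satisfied
(2,5)Q 4/5 satisfied
(2,7)Q 2/2 satisfied
(3,1)P 4/4 satisfied
(3,3)Q 1/4 satisfied
(3,4)Q 4/5 satisfied
(3,5)Q 5/5 satisfied
(3,6)Q 6/6 satisfied
(4,1)P 4/4 satisfied
(4,2)P 5/6 satisfied
(4,5)Q 6/6 satisfied
(4,6)Q 6/6 satisfied
(4,7)Q 4/4 satisfied
(5,1)P 4/4 satisfied
(5,2)P 5/5 satisfied
(5,3)P 2/4 satisfied
(5,4)Q 3/4 satisfied
(5,6)Q 7/7 satisfied
(5,7)Q 5/5 satisfied
(6,1)P 2/2 satisfied
(6,4)Q 2/3 satisfied
(6,5)Q 4/4 satisfied
(6,6)Q 4/4 satisfied
(6,7)Q 3/3 satisfied
All meet the threshold, so the configuration is stable.

Yes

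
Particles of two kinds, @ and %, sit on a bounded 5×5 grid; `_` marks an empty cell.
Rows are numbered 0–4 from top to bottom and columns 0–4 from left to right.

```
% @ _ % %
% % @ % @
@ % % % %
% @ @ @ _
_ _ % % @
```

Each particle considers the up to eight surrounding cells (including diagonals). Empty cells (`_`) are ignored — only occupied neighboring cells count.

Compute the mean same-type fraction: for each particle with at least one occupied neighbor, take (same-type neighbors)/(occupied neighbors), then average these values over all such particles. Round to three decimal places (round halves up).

Row 0: (0,0)% 2/3 · (0,1)@ 1/4 · (0,3)% 2/4 · (0,4)% 2/3
Row 1: (1,0)% 3/5 · (1,1)% 4/7 · (1,2)@ 1/7 · (1,3)% 5/7 · (1,4)@ 0/5
Row 2: (2,0)@ 1/5 · (2,1)% 4/8 · (2,2)% 4/8 · (2,3)% 3/7 · (2,4)% 2/4
Row 3: (3,0)% 1/3 · (3,1)@ 2/6 · (3,2)@ 2/7 · (3,3)@ 2/7
Row 4: (4,2)% 1/4 · (4,3)% 1/4 · (4,4)@ 1/2
Sum over 21 particles: 2/3 + 1/4 + 2/4 + 2/3 + 3/5 + 4/7 + 1/7 + 5/7 + 0/5 + 1/5 + 4/8 + 4/8 + 3/7 + 2/4 + 1/3 + 2/6 + 2/7 + 2/7 + 1/4 + 1/4 + 1/2 = 1187/140; mean = 1187/140 ÷ 21 = 1187/2940 = 0.403741… → 0.404.

0.404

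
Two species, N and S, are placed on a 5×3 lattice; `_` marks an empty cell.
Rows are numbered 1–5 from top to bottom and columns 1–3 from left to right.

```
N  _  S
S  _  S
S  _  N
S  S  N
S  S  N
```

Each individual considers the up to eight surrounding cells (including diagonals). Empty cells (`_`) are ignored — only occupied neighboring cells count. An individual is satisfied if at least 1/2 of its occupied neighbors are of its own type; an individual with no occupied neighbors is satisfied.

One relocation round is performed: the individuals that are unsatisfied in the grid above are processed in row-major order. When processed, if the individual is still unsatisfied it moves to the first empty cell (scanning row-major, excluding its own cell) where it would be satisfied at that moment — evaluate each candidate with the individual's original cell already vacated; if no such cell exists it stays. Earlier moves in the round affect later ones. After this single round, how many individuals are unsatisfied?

Initially unsatisfied (in order): (1,1), (3,3), (5,3).
  (1,1): no empty cell satisfies it; stays.
  (3,3): no empty cell satisfies it; stays.
  (5,3): no empty cell satisfies it; stays.
Resulting grid:
N _ S
S _ S
S _ N
S S N
S S N
Unsatisfied now: (1,1), (3,3), (5,3).

3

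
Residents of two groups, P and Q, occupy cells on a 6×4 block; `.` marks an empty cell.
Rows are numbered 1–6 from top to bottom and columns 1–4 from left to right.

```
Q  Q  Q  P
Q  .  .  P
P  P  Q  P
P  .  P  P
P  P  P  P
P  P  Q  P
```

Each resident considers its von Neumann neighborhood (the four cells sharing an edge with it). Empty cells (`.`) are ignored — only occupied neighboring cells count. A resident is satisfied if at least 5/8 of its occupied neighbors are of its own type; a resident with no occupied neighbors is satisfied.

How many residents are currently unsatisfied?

7

Row 1: (1,1)Q 2/2 ✓ · (1,2)Q 2/2 ✓ · (1,3)Q 1/2 ✗ · (1,4)P 1/2 ✗
Row 2: (2,1)Q 1/2 ✗ · (2,4)P 2/2 ✓
Row 3: (3,1)P 2/3 ✓ · (3,2)P 1/2 ✗ · (3,3)Q 0/3 ✗ · (3,4)P 2/3 ✓
Row 4: (4,1)P 2/2 ✓ · (4,3)P 2/3 ✓ · (4,4)P 3/3 ✓
Row 5: (5,1)P 3/3 ✓ · (5,2)P 3/3 ✓ · (5,3)P 3/4 ✓ · (5,4)P 3/3 ✓
Row 6: (6,1)P 2/2 ✓ · (6,2)P 2/3 ✓ · (6,3)Q 0/3 ✗ · (6,4)P 1/2 ✗
Unsatisfied: (1,3), (1,4), (2,1), (3,2), (3,3), (6,3), (6,4) — 7 in total.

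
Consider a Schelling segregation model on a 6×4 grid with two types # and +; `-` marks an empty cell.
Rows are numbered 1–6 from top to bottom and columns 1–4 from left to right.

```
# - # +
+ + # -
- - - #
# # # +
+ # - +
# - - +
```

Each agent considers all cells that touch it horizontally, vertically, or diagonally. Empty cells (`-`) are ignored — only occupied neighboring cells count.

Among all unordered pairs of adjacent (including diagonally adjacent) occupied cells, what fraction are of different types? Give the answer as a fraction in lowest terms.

13/25

Scan each occupied cell's neighbors to the right and below (and the two forward diagonals) so each pair is counted once.
Row 1: #(1,1)–+(2,1)≠ #(1,1)–+(2,2)≠ #(1,3)–+(1,4)≠ #(1,3)–#(2,3)= #(1,3)–+(2,2)≠ +(1,4)–#(2,3)≠  → 5/6 unlike.
Row 2: +(2,1)–+(2,2)= +(2,2)–#(2,3)≠ #(2,3)–#(3,4)=  → 1/3 unlike.
Row 3: #(3,4)–+(4,4)≠ #(3,4)–#(4,3)=  → 1/2 unlike.
Row 4: #(4,1)–#(4,2)= #(4,1)–+(5,1)≠ #(4,1)–#(5,2)= #(4,2)–#(4,3)= #(4,2)–#(5,2)= #(4,2)–+(5,1)≠ #(4,3)–+(4,4)≠ #(4,3)–+(5,4)≠ #(4,3)–#(5,2)= +(4,4)–+(5,4)=  → 4/10 unlike.
Row 5: +(5,1)–#(5,2)≠ +(5,1)–#(6,1)≠ #(5,2)–#(6,1)= +(5,4)–+(6,4)=  → 2/4 unlike.
Total adjacent occupied pairs: 25; unlike-type pairs: 13.
13/25 is already in lowest terms.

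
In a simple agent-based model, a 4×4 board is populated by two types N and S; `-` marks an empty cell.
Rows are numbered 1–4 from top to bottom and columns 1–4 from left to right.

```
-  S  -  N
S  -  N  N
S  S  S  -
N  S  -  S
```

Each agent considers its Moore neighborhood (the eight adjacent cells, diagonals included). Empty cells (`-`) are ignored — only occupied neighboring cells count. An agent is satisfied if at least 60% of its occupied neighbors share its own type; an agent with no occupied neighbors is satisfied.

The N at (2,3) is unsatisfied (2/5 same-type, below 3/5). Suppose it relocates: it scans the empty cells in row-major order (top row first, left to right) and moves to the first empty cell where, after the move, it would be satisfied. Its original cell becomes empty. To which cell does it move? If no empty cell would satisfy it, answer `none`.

(1,3)

Vacating (2,3). Empty cells in order:
  (1,1): 0/2 same-type → still unsatisfied.
  (1,3): 2/3 same-type → satisfied — stop here.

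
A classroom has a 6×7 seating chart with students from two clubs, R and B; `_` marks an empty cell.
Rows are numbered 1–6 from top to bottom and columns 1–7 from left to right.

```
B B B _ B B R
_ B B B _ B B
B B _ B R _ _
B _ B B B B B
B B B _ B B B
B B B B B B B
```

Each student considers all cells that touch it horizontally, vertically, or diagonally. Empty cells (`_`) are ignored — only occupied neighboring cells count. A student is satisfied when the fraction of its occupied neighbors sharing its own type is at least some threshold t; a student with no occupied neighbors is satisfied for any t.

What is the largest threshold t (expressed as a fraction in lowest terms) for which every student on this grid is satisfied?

(1,1)B 2/2
(1,2)B 4/4
(1,3)B 4/4
(1,5)B 3/3
(1,6)B 3/4
(1,7)R 0/3
(2,2)B 6/6
(2,3)B 6/6
(2,4)B 4/5
(2,6)B 3/5
(2,7)B 2/3
(3,1)B 3/3
(3,2)B 5/5
(3,4)B 5/6
(3,5)R 0/6
(4,1)B 4/4
(4,3)B 5/5
(4,4)B 5/6
(4,5)B 5/6
(4,6)B 5/6
(4,7)B 3/3
(5,1)B 4/4
(5,2)B 7/7
(5,3)B 6/6
(5,5)B 7/7
(5,6)B 8/8
(5,7)B 5/5
(6,1)B 3/3
(6,2)B 5/5
(6,3)B 4/4
(6,4)B 4/4
(6,5)B 4/4
(6,6)B 5/5
(6,7)B 3/3
The smallest same-type fraction is 0/3 at (1,7), which reduces to 0/1. Any threshold above that leaves this student unsatisfied.

0/1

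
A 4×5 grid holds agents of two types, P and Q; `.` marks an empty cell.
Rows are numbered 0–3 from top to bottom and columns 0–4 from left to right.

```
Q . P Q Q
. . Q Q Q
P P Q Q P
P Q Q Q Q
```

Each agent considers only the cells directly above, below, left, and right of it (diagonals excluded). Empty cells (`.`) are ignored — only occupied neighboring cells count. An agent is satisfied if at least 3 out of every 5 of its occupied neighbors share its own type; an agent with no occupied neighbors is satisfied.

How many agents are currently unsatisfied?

Row 0: (0,0)Q 0/0 satisfied · (0,2)P 0/2 not · (0,3)Q 2/3 satisfied · (0,4)Q 2/2 satisfied
Row 1: (1,2)Q 2/3 satisfied · (1,3)Q 4/4 satisfied · (1,4)Q 2/3 satisfied
Row 2: (2,0)P 2/2 satisfied · (2,1)P 1/3 not · (2,2)Q 3/4 satisfied · (2,3)Q 3/4 satisfied · (2,4)P 0/3 not
Row 3: (3,0)P 1/2 not · (3,1)Q 1/3 not · (3,2)Q 3/3 satisfied · (3,3)Q 3/3 satisfied · (3,4)Q 1/2 not
Unsatisfied: (0,2), (2,1), (2,4), (3,0), (3,1), (3,4) — 6 in total.

6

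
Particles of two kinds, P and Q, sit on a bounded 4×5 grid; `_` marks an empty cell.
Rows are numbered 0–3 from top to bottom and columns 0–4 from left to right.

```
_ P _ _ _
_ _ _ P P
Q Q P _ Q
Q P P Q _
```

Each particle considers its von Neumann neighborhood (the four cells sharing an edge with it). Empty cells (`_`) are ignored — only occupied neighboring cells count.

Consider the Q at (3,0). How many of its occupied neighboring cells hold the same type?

1

Occupied neighbors of (3,0): (2,0)=Q, (3,1)=P.
Same type (Q): 1 of 2.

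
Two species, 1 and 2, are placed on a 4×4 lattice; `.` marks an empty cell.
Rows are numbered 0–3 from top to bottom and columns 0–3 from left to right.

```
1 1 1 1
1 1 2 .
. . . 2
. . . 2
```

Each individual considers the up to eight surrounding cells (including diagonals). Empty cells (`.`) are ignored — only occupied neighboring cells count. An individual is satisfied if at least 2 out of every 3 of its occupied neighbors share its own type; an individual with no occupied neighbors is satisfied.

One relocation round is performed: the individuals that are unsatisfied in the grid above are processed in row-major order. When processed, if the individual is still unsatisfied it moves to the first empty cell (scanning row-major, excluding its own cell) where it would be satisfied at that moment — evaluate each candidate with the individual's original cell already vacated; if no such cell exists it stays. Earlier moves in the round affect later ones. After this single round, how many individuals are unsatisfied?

0

Initially unsatisfied (in order): (0,3), (1,2).
  (0,3) → (2,0).
  (1,2) → (2,2).
Resulting grid:
1 1 1 .
1 1 . .
1 . 2 2
. . . 2
All satisfied now.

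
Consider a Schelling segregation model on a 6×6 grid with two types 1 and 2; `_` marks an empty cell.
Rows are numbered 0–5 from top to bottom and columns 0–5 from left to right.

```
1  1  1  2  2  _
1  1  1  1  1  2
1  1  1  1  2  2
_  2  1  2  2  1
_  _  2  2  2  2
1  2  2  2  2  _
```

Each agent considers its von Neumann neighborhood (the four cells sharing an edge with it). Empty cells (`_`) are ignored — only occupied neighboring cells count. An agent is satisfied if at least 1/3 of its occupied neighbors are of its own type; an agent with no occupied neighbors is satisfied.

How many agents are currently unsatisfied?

5

Row 0: (0,0)1 2/2 ✓ · (0,1)1 3/3 ✓ · (0,2)1 2/3 ✓ · (0,3)2 1/3 ✓ · (0,4)2 1/2 ✓
Row 1: (1,0)1 3/3 ✓ · (1,1)1 4/4 ✓ · (1,2)1 4/4 ✓ · (1,3)1 3/4 ✓ · (1,4)1 1/4 ✗ · (1,5)2 1/2 ✓
Row 2: (2,0)1 2/2 ✓ · (2,1)1 3/4 ✓ · (2,2)1 4/4 ✓ · (2,3)1 2/4 ✓ · (2,4)2 2/4 ✓ · (2,5)2 2/3 ✓
Row 3: (3,1)2 0/2 ✗ · (3,2)1 1/4 ✗ · (3,3)2 2/4 ✓ · (3,4)2 3/4 ✓ · (3,5)1 0/3 ✗
Row 4: (4,2)2 2/3 ✓ · (4,3)2 4/4 ✓ · (4,4)2 4/4 ✓ · (4,5)2 1/2 ✓
Row 5: (5,0)1 0/1 ✗ · (5,1)2 1/2 ✓ · (5,2)2 3/3 ✓ · (5,3)2 3/3 ✓ · (5,4)2 2/2 ✓
Unsatisfied: (1,4), (3,1), (3,2), (3,5), (5,0) — 5 in total.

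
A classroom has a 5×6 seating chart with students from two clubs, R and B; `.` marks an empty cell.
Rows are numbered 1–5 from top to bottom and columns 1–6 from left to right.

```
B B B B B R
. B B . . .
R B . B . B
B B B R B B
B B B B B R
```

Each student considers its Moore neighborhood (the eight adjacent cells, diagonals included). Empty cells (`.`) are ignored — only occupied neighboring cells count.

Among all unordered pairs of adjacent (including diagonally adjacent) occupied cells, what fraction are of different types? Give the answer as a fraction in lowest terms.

Scan each occupied cell's neighbors to the right and below (and the two forward diagonals) so each pair is counted once.
Row 1: B(1,1)–B(1,2)= B(1,1)–B(2,2)= B(1,2)–B(1,3)= B(1,2)–B(2,2)= B(1,2)–B(2,3)= B(1,3)–B(1,4)= B(1,3)–B(2,3)= B(1,3)–B(2,2)= B(1,4)–B(1,5)= B(1,4)–B(2,3)= B(1,5)–R(1,6)≠  → 1/11 unlike.
Row 2: B(2,2)–B(2,3)= B(2,2)–B(3,2)= B(2,2)–R(3,1)≠ B(2,3)–B(3,4)= B(2,3)–B(3,2)=  → 1/5 unlike.
Row 3: R(3,1)–B(3,2)≠ R(3,1)–B(4,1)≠ R(3,1)–B(4,2)≠ B(3,2)–B(4,2)= B(3,2)–B(4,3)= B(3,2)–B(4,1)= B(3,4)–R(4,4)≠ B(3,4)–B(4,5)= B(3,4)–B(4,3)= B(3,6)–B(4,6)= B(3,6)–B(4,5)=  → 4/11 unlike.
Row 4: B(4,1)–B(4,2)= B(4,1)–B(5,1)= B(4,1)–B(5,2)= B(4,2)–B(4,3)= B(4,2)–B(5,2)= B(4,2)–B(5,3)= B(4,2)–B(5,1)= B(4,3)–R(4,4)≠ B(4,3)–B(5,3)= B(4,3)–B(5,4)= B(4,3)–B(5,2)= R(4,4)–B(4,5)≠ R(4,4)–B(5,4)≠ R(4,4)–B(5,5)≠ R(4,4)–B(5,3)≠ B(4,5)–B(4,6)= B(4,5)–B(5,5)= B(4,5)–R(5,6)≠ B(4,5)–B(5,4)= B(4,6)–R(5,6)≠ B(4,6)–B(5,5)=  → 7/21 unlike.
Row 5: B(5,1)–B(5,2)= B(5,2)–B(5,3)= B(5,3)–B(5,4)= B(5,4)–B(5,5)= B(5,5)–R(5,6)≠  → 1/5 unlike.
Total adjacent occupied pairs: 53; unlike-type pairs: 14.
14/53 is already in lowest terms.

14/53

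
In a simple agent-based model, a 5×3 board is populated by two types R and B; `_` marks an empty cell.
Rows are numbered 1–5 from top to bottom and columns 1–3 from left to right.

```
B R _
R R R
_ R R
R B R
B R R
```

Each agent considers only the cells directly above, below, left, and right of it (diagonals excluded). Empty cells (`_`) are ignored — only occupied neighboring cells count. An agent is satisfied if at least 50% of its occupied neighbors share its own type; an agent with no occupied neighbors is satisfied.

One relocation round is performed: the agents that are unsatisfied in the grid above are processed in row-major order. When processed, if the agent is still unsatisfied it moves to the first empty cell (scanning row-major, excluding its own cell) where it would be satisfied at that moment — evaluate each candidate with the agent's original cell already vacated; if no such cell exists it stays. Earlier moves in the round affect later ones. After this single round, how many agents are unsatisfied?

Initially unsatisfied (in order): (1,1), (4,1), (4,2), (5,1), (5,2).
  (1,1): no empty cell satisfies it; stays.
  (4,1) → (1,3).
  (4,2) → (4,1).
  (5,1): now satisfied by earlier moves; stays.
  (5,2): now satisfied by earlier moves; stays.
Resulting grid:
B R R
R R R
_ R R
B _ R
B R R
Unsatisfied now: (1,1).

1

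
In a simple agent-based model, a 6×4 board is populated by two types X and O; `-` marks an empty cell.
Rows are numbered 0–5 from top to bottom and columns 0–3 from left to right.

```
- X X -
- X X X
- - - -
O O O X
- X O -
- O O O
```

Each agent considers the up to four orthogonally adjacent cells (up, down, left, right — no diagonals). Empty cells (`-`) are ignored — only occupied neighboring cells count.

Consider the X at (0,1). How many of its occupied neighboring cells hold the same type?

Occupied neighbors of (0,1): (1,1)=X, (0,2)=X.
Same type (X): 2 of 2.

2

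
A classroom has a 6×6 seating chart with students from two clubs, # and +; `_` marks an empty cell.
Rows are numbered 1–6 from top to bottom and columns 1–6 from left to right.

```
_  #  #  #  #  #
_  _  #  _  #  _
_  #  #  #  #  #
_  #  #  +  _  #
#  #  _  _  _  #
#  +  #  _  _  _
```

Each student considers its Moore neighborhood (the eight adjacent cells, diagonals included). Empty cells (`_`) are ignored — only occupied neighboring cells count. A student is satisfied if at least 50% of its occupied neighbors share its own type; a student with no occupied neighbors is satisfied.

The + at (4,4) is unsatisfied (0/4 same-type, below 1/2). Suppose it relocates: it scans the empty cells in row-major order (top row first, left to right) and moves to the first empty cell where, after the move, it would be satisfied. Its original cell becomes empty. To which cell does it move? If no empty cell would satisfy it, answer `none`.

Vacating (4,4). Empty cells in order:
  (1,1): 0/1 same-type → still unsatisfied.
  (2,1): 0/2 same-type → still unsatisfied.
  (2,2): 0/5 same-type → still unsatisfied.
  (2,4): 0/8 same-type → still unsatisfied.
  (2,6): 0/5 same-type → still unsatisfied.
  (3,1): 0/2 same-type → still unsatisfied.
  (4,1): 0/4 same-type → still unsatisfied.
  (4,5): 0/5 same-type → still unsatisfied.
  (5,3): 1/5 same-type → still unsatisfied.
  (5,4): 0/2 same-type → still unsatisfied.
  (5,5): 0/2 same-type → still unsatisfied.
  (6,4): 0/1 same-type → still unsatisfied.
  (6,5): 0/1 same-type → still unsatisfied.
  (6,6): 0/1 same-type → still unsatisfied.

none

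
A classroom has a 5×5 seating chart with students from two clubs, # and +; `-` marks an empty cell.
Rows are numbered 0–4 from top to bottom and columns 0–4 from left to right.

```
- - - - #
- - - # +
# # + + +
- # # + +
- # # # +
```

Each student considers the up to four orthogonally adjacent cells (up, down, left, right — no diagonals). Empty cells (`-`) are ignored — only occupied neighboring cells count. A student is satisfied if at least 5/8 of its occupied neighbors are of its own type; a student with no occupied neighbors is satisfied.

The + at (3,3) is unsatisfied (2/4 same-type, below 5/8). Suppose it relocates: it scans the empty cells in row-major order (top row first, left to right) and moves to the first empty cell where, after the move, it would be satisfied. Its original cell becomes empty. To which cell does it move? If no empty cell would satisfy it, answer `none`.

(0,0)

Vacating (3,3). Empty cells in order:
  (0,0): 0/0 same-type → satisfied — stop here.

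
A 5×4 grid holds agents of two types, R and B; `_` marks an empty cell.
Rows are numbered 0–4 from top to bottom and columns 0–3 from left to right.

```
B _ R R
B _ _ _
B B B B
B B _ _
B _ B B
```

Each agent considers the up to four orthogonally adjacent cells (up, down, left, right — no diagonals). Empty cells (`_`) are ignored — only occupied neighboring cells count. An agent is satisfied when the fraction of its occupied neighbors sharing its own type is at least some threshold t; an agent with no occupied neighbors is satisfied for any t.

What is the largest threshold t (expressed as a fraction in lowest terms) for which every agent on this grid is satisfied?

1/1

Row 0: (0,0)B 1/1 · (0,2)R 1/1 · (0,3)R 1/1
Row 1: (1,0)B 2/2
Row 2: (2,0)B 3/3 · (2,1)B 3/3 · (2,2)B 2/2 · (2,3)B 1/1
Row 3: (3,0)B 3/3 · (3,1)B 2/2
Row 4: (4,0)B 1/1 · (4,2)B 1/1 · (4,3)B 1/1
The smallest same-type fraction is 1/1 at (0,0), which reduces to 1/1. Any threshold above that leaves this agent unsatisfied.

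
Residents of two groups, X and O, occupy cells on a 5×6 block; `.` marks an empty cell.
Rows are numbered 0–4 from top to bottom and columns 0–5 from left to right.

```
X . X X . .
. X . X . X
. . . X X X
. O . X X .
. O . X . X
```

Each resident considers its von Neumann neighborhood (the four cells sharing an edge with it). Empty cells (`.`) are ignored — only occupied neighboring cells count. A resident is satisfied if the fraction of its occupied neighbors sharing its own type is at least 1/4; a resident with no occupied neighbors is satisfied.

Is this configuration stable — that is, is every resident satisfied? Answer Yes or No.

Yes

(0,0)X 0/0 ok
(0,2)X 1/1 ok
(0,3)X 2/2 ok
(1,1)X 0/0 ok
(1,3)X 2/2 ok
(1,5)X 1/1 ok
(2,3)X 3/3 ok
(2,4)X 3/3 ok
(2,5)X 2/2 ok
(3,1)O 1/1 ok
(3,3)X 3/3 ok
(3,4)X 2/2 ok
(4,1)O 1/1 ok
(4,3)X 1/1 ok
(4,5)X 0/0 ok
All meet the threshold, so the configuration is stable.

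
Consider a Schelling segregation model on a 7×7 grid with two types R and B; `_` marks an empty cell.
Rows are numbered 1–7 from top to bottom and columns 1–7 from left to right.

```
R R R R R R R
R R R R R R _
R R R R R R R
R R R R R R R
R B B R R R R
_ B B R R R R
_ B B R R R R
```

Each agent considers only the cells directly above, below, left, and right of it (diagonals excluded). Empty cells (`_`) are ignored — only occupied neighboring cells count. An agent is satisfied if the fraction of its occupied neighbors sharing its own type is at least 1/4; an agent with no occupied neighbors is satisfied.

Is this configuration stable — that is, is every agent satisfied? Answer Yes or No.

Row 1: (1,1)R 2/2 ✓ · (1,2)R 3/3 ✓ · (1,3)R 3/3 ✓ · (1,4)R 3/3 ✓ · (1,5)R 3/3 ✓ · (1,6)R 3/3 ✓ · (1,7)R 1/1 ✓
Row 2: (2,1)R 3/3 ✓ · (2,2)R 4/4 ✓ · (2,3)R 4/4 ✓ · (2,4)R 4/4 ✓ · (2,5)R 4/4 ✓ · (2,6)R 3/3 ✓
Row 3: (3,1)R 3/3 ✓ · (3,2)R 4/4 ✓ · (3,3)R 4/4 ✓ · (3,4)R 4/4 ✓ · (3,5)R 4/4 ✓ · (3,6)R 4/4 ✓ · (3,7)R 2/2 ✓
Row 4: (4,1)R 3/3 ✓ · (4,2)R 3/4 ✓ · (4,3)R 3/4 ✓ · (4,4)R 4/4 ✓ · (4,5)R 4/4 ✓ · (4,6)R 4/4 ✓ · (4,7)R 3/3 ✓
Row 5: (5,1)R 1/2 ✓ · (5,2)B 2/4 ✓ · (5,3)B 2/4 ✓ · (5,4)R 3/4 ✓ · (5,5)R 4/4 ✓ · (5,6)R 4/4 ✓ · (5,7)R 3/3 ✓
Row 6: (6,2)B 3/3 ✓ · (6,3)B 3/4 ✓ · (6,4)R 3/4 ✓ · (6,5)R 4/4 ✓ · (6,6)R 4/4 ✓ · (6,7)R 3/3 ✓
Row 7: (7,2)B 2/2 ✓ · (7,3)B 2/3 ✓ · (7,4)R 2/3 ✓ · (7,5)R 3/3 ✓ · (7,6)R 3/3 ✓ · (7,7)R 2/2 ✓
All meet the threshold, so the configuration is stable.

Yes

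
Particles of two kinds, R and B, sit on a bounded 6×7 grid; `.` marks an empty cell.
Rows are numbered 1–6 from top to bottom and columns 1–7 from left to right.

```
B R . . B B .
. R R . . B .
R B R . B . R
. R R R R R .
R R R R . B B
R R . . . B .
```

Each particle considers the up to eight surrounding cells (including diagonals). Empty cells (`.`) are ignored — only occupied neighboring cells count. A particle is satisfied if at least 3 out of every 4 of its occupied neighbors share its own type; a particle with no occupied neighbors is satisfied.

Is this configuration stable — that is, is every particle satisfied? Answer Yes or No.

(1,1)B 0/2 not
(1,2)R 2/3 not
(1,5)B 2/2 satisfied
(1,6)B 2/2 satisfied
(2,2)R 4/6 not
(2,3)R 3/4 satisfied
(2,6)B 3/4 satisfied
(3,1)R 2/3 not
(3,2)B 0/6 not
(3,3)R 5/6 satisfied
(3,5)B 1/4 not
(3,7)R 1/2 not
(4,2)R 6/7 satisfied
(4,3)R 6/7 satisfied
(4,4)R 5/6 satisfied
(4,5)R 3/5 not
(4,6)R 2/5 not
(5,1)R 4/4 satisfied
(5,2)R 6/6 satisfied
(5,3)R 6/6 satisfied
(5,4)R 4/4 satisfied
(5,6)B 2/4 not
(5,7)B 2/3 not
(6,1)R 3/3 satisfied
(6,2)R 4/4 satisfied
(6,6)B 2/2 satisfied
For instance (1,1) has only 0/2 same-type neighbors, below 3/4.

No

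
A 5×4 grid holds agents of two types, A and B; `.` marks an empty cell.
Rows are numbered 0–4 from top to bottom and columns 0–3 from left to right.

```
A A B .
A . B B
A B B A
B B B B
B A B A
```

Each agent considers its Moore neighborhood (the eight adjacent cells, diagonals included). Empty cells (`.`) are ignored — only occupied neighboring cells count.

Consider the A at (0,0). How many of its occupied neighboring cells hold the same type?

2

Occupied neighbors of (0,0): (0,1)=A, (1,0)=A.
Same type (A): 2 of 2.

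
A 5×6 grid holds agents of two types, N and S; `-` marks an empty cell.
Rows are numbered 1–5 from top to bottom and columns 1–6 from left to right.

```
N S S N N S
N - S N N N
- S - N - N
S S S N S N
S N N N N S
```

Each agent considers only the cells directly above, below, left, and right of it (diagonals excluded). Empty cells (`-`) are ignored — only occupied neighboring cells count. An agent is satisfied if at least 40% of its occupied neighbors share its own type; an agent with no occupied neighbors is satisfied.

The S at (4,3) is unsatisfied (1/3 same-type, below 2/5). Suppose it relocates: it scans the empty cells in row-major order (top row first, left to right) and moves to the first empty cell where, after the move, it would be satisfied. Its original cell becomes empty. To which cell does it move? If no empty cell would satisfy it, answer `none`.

(2,2)

Vacating (4,3). Empty cells in order:
  (2,2): 3/4 same-type → satisfied — stop here.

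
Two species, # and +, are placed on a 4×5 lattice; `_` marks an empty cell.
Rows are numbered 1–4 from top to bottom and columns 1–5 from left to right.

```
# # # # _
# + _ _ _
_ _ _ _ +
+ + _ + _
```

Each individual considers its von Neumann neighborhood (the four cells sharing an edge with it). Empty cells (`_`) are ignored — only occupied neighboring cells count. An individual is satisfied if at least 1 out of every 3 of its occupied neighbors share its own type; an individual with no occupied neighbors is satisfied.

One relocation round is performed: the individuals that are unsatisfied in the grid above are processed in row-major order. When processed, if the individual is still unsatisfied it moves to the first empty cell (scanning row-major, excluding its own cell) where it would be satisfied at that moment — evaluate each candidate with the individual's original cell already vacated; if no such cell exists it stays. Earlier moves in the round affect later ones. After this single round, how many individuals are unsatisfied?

Initially unsatisfied (in order): (2,2).
  (2,2) → (2,5).
Resulting grid:
# # # # _
# _ _ _ +
_ _ _ _ +
+ + _ + _
All satisfied now.

0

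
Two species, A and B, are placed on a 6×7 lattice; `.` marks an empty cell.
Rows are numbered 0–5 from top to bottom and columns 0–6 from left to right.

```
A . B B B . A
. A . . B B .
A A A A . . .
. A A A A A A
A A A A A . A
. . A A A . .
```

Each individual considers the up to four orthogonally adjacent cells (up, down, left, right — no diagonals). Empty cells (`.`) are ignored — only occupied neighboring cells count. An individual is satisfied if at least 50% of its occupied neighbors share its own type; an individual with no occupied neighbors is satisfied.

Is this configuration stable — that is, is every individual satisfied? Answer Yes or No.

Yes

(0,0)A 0/0 ok
(0,2)B 1/1 ok
(0,3)B 2/2 ok
(0,4)B 2/2 ok
(0,6)A 0/0 ok
(1,1)A 1/1 ok
(1,4)B 2/2 ok
(1,5)B 1/1 ok
(2,0)A 1/1 ok
(2,1)A 4/4 ok
(2,2)A 3/3 ok
(2,3)A 2/2 ok
(3,1)A 3/3 ok
(3,2)A 4/4 ok
(3,3)A 4/4 ok
(3,4)A 3/3 ok
(3,5)A 2/2 ok
(3,6)A 2/2 ok
(4,0)A 1/1 ok
(4,1)A 3/3 ok
(4,2)A 4/4 ok
(4,3)A 4/4 ok
(4,4)A 3/3 ok
(4,6)A 1/1 ok
(5,2)A 2/2 ok
(5,3)A 3/3 ok
(5,4)A 2/2 ok
All meet the threshold, so the configuration is stable.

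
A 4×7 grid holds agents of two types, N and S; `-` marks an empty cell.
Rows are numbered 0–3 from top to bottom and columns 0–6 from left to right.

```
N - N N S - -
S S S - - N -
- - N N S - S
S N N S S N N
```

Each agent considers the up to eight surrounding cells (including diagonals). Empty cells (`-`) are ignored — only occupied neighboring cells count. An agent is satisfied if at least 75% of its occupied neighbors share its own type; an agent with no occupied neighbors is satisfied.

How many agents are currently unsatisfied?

(0,0)N 0/2 ✗
(0,2)N 1/3 ✗
(0,3)N 1/3 ✗
(0,4)S 0/2 ✗
(1,0)S 1/2 ✗
(1,1)S 2/5 ✗
(1,2)S 1/5 ✗
(1,5)N 0/3 ✗
(2,2)N 3/6 ✗
(2,3)N 2/6 ✗
(2,4)S 2/5 ✗
(2,6)S 0/3 ✗
(3,0)S 0/1 ✗
(3,1)N 2/3 ✗
(3,2)N 3/4 ✓
(3,3)S 2/5 ✗
(3,4)S 2/4 ✗
(3,5)N 1/4 ✗
(3,6)N 1/2 ✗
Unsatisfied: (0,0), (0,2), (0,3), (0,4), (1,0), (1,1), (1,2), (1,5), (2,2), (2,3), (2,4), (2,6), (3,0), (3,1), (3,3), (3,4), (3,5), (3,6) — 18 in total.

18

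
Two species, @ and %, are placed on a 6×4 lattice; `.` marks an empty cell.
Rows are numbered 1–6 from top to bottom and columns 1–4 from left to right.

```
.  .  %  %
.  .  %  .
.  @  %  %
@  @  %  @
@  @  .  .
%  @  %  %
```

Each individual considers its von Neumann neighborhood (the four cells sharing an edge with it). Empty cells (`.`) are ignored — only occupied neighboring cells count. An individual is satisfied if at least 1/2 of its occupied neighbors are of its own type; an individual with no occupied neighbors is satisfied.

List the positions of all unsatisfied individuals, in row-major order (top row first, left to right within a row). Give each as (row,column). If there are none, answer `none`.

(4,3), (4,4), (6,1), (6,2)

Row 1: (1,3)% 2/2 ok · (1,4)% 1/1 ok
Row 2: (2,3)% 2/2 ok
Row 3: (3,2)@ 1/2 ok · (3,3)% 3/4 ok · (3,4)% 1/2 ok
Row 4: (4,1)@ 2/2 ok · (4,2)@ 3/4 ok · (4,3)% 1/3 unhappy · (4,4)@ 0/2 unhappy
Row 5: (5,1)@ 2/3 ok · (5,2)@ 3/3 ok
Row 6: (6,1)% 0/2 unhappy · (6,2)@ 1/3 unhappy · (6,3)% 1/2 ok · (6,4)% 1/1 ok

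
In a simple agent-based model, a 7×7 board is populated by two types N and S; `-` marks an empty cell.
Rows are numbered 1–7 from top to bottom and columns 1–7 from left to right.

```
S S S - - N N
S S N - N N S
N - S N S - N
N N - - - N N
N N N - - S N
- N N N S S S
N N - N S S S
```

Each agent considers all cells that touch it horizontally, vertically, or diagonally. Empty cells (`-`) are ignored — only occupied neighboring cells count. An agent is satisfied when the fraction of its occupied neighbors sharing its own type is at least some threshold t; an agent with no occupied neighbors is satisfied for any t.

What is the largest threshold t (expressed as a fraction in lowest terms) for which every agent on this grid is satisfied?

0/1

(1,1)S 3/3
(1,2)S 4/5
(1,3)S 2/3
(1,6)N 3/4
(1,7)N 2/3
(2,1)S 3/4
(2,2)S 5/7
(2,3)N 1/5
(2,5)N 3/4
(2,6)N 4/6
(2,7)S 0/4
(3,1)N 2/4
(3,3)S 1/4
(3,4)N 2/4
(3,5)S 0/4
(3,7)N 3/4
(4,1)N 4/4
(4,2)N 5/6
(4,6)N 3/5
(4,7)N 3/4
(5,1)N 4/4
(5,2)N 6/6
(5,3)N 5/5
(5,6)S 3/6
(5,7)N 2/5
(6,2)N 6/6
(6,3)N 6/6
(6,4)N 3/5
(6,5)S 4/6
(6,6)S 6/7
(6,7)S 4/5
(7,1)N 2/2
(7,2)N 3/3
(7,4)N 2/4
(7,5)S 3/5
(7,6)S 5/5
(7,7)S 3/3
The smallest same-type fraction is 0/4 at (2,7), which reduces to 0/1. Any threshold above that leaves this agent unsatisfied.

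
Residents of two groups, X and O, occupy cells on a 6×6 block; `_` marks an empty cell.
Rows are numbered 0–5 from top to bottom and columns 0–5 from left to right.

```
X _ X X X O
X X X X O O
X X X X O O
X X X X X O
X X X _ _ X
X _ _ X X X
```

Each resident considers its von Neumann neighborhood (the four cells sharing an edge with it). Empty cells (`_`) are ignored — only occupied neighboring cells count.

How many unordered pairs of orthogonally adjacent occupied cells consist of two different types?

7

Scan each occupied cell's neighbors to the right and below so each pair is counted once.
From row 0: 2 unlike of 8 pairs (running 2/8).
From row 1: 1 unlike of 11 pairs (running 3/19).
From row 2: 2 unlike of 11 pairs (running 5/30).
From row 3: 2 unlike of 9 pairs (running 7/39).
From row 4: 0 unlike of 4 pairs (running 7/43).
From row 5: 0 unlike of 2 pairs (running 7/45).
Total adjacent occupied pairs: 45; unlike-type pairs: 7.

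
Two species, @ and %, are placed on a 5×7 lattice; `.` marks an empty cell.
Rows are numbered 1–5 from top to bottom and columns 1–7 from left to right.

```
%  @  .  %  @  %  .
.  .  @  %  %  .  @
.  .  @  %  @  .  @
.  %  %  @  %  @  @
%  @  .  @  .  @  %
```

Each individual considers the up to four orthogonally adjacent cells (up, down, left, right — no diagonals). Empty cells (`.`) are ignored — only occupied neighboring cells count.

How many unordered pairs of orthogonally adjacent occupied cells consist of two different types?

Scan each occupied cell's neighbors to the right and below so each pair is counted once.
From row 1: 4 unlike of 5 pairs (running 4/5).
From row 2: 2 unlike of 6 pairs (running 6/11).
From row 3: 5 unlike of 6 pairs (running 11/17).
From row 4: 5 unlike of 9 pairs (running 16/26).
From row 5: 2 unlike of 2 pairs (running 18/28).
Total adjacent occupied pairs: 28; unlike-type pairs: 18.

18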